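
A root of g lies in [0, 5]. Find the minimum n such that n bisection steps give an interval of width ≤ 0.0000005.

Width after n steps is 5/2^n. Need 2^n ≥ 5/0.0000005 = 10000000.
2^23 = 8388608 < 10000000 ≤ 2^24 = 16777216, so n = 24.

24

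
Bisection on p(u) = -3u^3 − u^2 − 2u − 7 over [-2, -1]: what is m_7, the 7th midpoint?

-1.2578125

u = -1.5 gives p = 3.875, positive; keep [-1.5, -1]
u = -1.25 gives p = -0.203125, negative; keep [-1.5, -1.25]
u = -1.375 gives p = 1.658203, positive; keep [-1.375, -1.25]
u = -1.3125 gives p = 0.6853, positive; keep [-1.3125, -1.25]
u = -1.28125 gives p = 0.2308, positive; keep [-1.28125, -1.25]
u = -1.265625 gives p = 0.0113, positive; keep [-1.265625, -1.25]
u = -1.2578125 gives p = -0.0965, negative; keep [-1.265625, -1.2578125]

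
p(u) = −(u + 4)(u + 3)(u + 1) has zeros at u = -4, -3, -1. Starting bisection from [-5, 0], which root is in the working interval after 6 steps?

p(-2.5) = 1.125 > 0, so the root lies in [-2.5, 0]
p(-1.25) = 1.203125 > 0, so the root lies in [-1.25, 0]
p(-0.625) = -3.005859 < 0, so the root lies in [-1.25, -0.625]
p(-0.9375) = -0.3948 < 0, so the root lies in [-1.25, -0.9375]
p(-1.09375) = 0.5194 > 0, so the root lies in [-1.09375, -0.9375]
p(-1.015625) = 0.0925 > 0, so the root lies in [-1.015625, -0.9375]

-1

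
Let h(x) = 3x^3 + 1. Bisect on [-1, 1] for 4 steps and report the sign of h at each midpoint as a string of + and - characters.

++-+

x = 0 gives h = 1, positive; keep [-1, 0]
x = -0.5 gives h = 0.625, positive; keep [-1, -0.5]
x = -0.75 gives h = -0.265625, negative; keep [-0.75, -0.5]
x = -0.625 gives h = 0.2676, positive; keep [-0.75, -0.625]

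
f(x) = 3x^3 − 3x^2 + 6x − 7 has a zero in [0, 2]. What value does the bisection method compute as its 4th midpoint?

x = 1 gives f = -1, negative; keep [1, 2]
x = 1.5 gives f = 5.375, positive; keep [1, 1.5]
x = 1.25 gives f = 1.671875, positive; keep [1, 1.25]
x = 1.125 gives f = 0.2246, positive; keep [1, 1.125]

1.125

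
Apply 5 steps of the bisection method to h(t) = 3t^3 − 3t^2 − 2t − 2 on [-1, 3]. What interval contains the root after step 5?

[1.625, 1.75]

midpoint 1: h = -4 < 0 → [1, 3]
midpoint 2: h = 6 > 0 → [1, 2]
midpoint 1.5: h = -1.625 < 0 → [1.5, 2]
midpoint 1.75: h = 1.3906 > 0 → [1.5, 1.75]
midpoint 1.625: h = -0.2988 < 0 → [1.625, 1.75]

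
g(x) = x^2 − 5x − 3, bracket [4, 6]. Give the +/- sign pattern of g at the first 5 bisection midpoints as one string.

g(5) = -3 < 0, so the root lies in [5, 6]
g(5.5) = -0.25 < 0, so the root lies in [5.5, 6]
g(5.75) = 1.3125 > 0, so the root lies in [5.5, 5.75]
g(5.625) = 0.5156 > 0, so the root lies in [5.5, 5.625]
g(5.5625) = 0.1289 > 0, so the root lies in [5.5, 5.5625]

--+++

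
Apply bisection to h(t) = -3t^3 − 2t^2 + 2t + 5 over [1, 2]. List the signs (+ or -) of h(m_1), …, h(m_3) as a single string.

m = 1.5, h(m) = -6.625 (−); new bracket [1, 1.5]
m = 1.25, h(m) = -1.484375 (−); new bracket [1, 1.25]
m = 1.125, h(m) = 0.447266 (+); new bracket [1.125, 1.25]

--+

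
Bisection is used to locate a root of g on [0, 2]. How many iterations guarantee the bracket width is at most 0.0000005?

Width after n steps is 2/2^n. Need 2^n ≥ 2/0.0000005 = 4000000.
2^21 = 2097152 < 4000000 ≤ 2^22 = 4194304, so n = 22.

22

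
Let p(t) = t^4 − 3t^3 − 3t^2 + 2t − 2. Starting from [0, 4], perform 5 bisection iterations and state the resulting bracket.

[3.625, 3.75]

midpoint 2: p = -18 < 0 → [2, 4]
midpoint 3: p = -23 < 0 → [3, 4]
midpoint 3.5: p = -10.3125 < 0 → [3.5, 4]
midpoint 3.75: p = 2.8633 > 0 → [3.5, 3.75]
midpoint 3.625: p = -4.4001 < 0 → [3.625, 3.75]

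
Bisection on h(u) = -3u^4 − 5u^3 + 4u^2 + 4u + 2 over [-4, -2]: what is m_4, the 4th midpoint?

-2.125

h(-3) = -82 < 0, so the root lies in [-3, -2]
h(-2.5) = -22.0625 < 0, so the root lies in [-2.5, -2]
h(-2.25) = -6.683594 < 0, so the root lies in [-2.25, -2]
h(-2.125) = -1.6316 < 0, so the root lies in [-2.125, -2]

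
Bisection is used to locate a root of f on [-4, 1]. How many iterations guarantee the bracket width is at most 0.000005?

Width after n steps is 5/2^n. Need 2^n ≥ 5/0.000005 = 1000000.
2^19 = 524288 < 1000000 ≤ 2^20 = 1048576, so n = 20.

20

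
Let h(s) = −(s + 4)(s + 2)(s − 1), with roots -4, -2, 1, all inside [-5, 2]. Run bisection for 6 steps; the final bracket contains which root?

1

h(-1.5) = 3.125 > 0, so the root lies in [-1.5, 2]
h(0.25) = 7.171875 > 0, so the root lies in [0.25, 2]
h(1.125) = -2.001953 < 0, so the root lies in [0.25, 1.125]
h(0.6875) = 3.9368 > 0, so the root lies in [0.6875, 1.125]
h(0.90625) = 1.3368 > 0, so the root lies in [0.90625, 1.125]
h(1.015625) = -0.2363 < 0, so the root lies in [0.90625, 1.015625]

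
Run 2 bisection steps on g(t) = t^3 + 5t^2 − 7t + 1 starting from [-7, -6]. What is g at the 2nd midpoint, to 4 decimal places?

-4.0781

m = -6.5, g(m) = -16.875 (−); new bracket [-6.5, -6]
m = -6.25, g(m) = -4.078125 (−); new bracket [-6.25, -6]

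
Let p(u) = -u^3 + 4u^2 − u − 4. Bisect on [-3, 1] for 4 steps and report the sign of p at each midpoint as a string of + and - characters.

midpoint -1: p = 2 > 0 → [-1, 1]
midpoint 0: p = -4 < 0 → [-1, 0]
midpoint -0.5: p = -2.375 < 0 → [-1, -0.5]
midpoint -0.75: p = -0.5781 < 0 → [-1, -0.75]

+---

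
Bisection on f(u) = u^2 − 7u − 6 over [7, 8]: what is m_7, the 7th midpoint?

7.7734375

midpoint 7.5: f = -2.25 < 0 → [7.5, 8]
midpoint 7.75: f = -0.1875 < 0 → [7.75, 8]
midpoint 7.875: f = 0.890625 > 0 → [7.75, 7.875]
midpoint 7.8125: f = 0.3477 > 0 → [7.75, 7.8125]
midpoint 7.78125: f = 0.0791 > 0 → [7.75, 7.78125]
midpoint 7.765625: f = -0.0544 < 0 → [7.765625, 7.78125]
midpoint 7.7734375: f = 0.0123 > 0 → [7.765625, 7.7734375]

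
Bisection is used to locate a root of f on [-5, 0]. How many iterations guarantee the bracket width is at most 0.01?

9

Width after n steps is 5/2^n. Need 2^n ≥ 5/0.01 = 500.
2^8 = 256 < 500 ≤ 2^9 = 512, so n = 9.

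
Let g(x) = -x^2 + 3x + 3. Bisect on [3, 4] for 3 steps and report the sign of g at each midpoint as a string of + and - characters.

++-

x = 3.5 gives g = 1.25, positive; keep [3.5, 4]
x = 3.75 gives g = 0.1875, positive; keep [3.75, 4]
x = 3.875 gives g = -0.390625, negative; keep [3.75, 3.875]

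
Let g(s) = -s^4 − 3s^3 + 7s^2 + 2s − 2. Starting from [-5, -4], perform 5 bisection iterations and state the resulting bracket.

[-4.46875, -4.4375]

m = -4.5, g(m) = -5.9375 (−); new bracket [-4.5, -4]
m = -4.25, g(m) = 19.980469 (+); new bracket [-4.5, -4.25]
m = -4.375, g(m) = 8.091553 (+); new bracket [-4.5, -4.375]
m = -4.4375, g(m) = 1.3552 (+); new bracket [-4.5, -4.4375]
m = -4.46875, g(m) = -2.2202 (−); new bracket [-4.46875, -4.4375]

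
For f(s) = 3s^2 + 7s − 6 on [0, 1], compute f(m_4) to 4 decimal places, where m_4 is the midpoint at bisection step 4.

midpoint 0.5: f = -1.75 < 0 → [0.5, 1]
midpoint 0.75: f = 0.9375 > 0 → [0.5, 0.75]
midpoint 0.625: f = -0.453125 < 0 → [0.625, 0.75]
midpoint 0.6875: f = 0.2305 > 0 → [0.625, 0.6875]

0.2305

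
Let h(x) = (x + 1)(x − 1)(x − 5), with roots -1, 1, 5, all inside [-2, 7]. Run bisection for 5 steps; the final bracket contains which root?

5

midpoint 2.5: h = -13.125 < 0 → [2.5, 7]
midpoint 4.75: h = -5.390625 < 0 → [4.75, 7]
midpoint 5.875: h = 29.326172 > 0 → [4.75, 5.875]
midpoint 5.3125: h = 8.5071 > 0 → [4.75, 5.3125]
midpoint 5.03125: h = 0.7598 > 0 → [4.75, 5.03125]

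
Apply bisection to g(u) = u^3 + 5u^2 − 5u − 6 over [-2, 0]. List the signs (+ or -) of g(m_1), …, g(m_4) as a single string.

u = -1 gives g = 3, positive; keep [-1, 0]
u = -0.5 gives g = -2.375, negative; keep [-1, -0.5]
u = -0.75 gives g = 0.140625, positive; keep [-0.75, -0.5]
u = -0.625 gives g = -1.166, negative; keep [-0.75, -0.625]

+-+-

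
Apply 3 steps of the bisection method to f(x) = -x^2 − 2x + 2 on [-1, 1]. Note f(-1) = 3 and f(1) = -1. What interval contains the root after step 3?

[0.5, 0.75]

f(0) = 2 > 0, so the root lies in [0, 1]
f(0.5) = 0.75 > 0, so the root lies in [0.5, 1]
f(0.75) = -0.0625 < 0, so the root lies in [0.5, 0.75]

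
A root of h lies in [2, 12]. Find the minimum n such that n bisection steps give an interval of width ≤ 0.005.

11

Width after n steps is 10/2^n. Need 2^n ≥ 10/0.005 = 2000.
2^10 = 1024 < 2000 ≤ 2^11 = 2048, so n = 11.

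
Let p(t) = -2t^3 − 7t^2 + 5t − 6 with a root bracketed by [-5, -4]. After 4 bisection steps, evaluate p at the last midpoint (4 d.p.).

p(-4.5) = 12 > 0, so the root lies in [-4.5, -4]
p(-4.25) = -0.15625 < 0, so the root lies in [-4.5, -4.25]
p(-4.375) = 5.621094 > 0, so the root lies in [-4.375, -4.25]
p(-4.3125) = 2.6587 > 0, so the root lies in [-4.3125, -4.25]

2.6587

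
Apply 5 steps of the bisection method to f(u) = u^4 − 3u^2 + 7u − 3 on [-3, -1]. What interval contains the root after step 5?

[-2.5625, -2.5]

f(-2) = -13 < 0, so the root lies in [-3, -2]
f(-2.5) = -0.1875 < 0, so the root lies in [-3, -2.5]
f(-2.75) = 12.253906 > 0, so the root lies in [-2.75, -2.5]
f(-2.625) = 5.4338 > 0, so the root lies in [-2.625, -2.5]
f(-2.5625) = 2.481 > 0, so the root lies in [-2.5625, -2.5]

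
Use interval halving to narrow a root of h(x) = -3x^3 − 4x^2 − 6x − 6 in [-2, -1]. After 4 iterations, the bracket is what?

[-1.1875, -1.125]

m = -1.5, h(m) = 4.125 (+); new bracket [-1.5, -1]
m = -1.25, h(m) = 1.109375 (+); new bracket [-1.25, -1]
m = -1.125, h(m) = -0.041016 (−); new bracket [-1.25, -1.125]
m = -1.1875, h(m) = 0.5081 (+); new bracket [-1.1875, -1.125]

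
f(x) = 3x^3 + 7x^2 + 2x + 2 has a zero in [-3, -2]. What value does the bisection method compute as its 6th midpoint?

-2.171875

midpoint -2.5: f = -6.125 < 0 → [-2.5, -2]
midpoint -2.25: f = -1.234375 < 0 → [-2.25, -2]
midpoint -2.125: f = 0.572266 > 0 → [-2.25, -2.125]
midpoint -2.1875: f = -0.2815 < 0 → [-2.1875, -2.125]
midpoint -2.15625: f = 0.1575 > 0 → [-2.1875, -2.15625]
midpoint -2.171875: f = -0.0589 < 0 → [-2.171875, -2.15625]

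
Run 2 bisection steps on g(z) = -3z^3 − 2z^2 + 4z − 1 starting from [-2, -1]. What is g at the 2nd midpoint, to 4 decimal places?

g(-1.5) = -1.375 < 0, so the root lies in [-2, -1.5]
g(-1.75) = 1.953125 > 0, so the root lies in [-1.75, -1.5]

1.9531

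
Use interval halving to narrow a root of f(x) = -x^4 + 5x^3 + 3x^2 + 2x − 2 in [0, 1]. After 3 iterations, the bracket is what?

x = 0.5 gives f = 0.3125, positive; keep [0, 0.5]
x = 0.25 gives f = -1.238281, negative; keep [0.25, 0.5]
x = 0.375 gives f = -0.584229, negative; keep [0.375, 0.5]

[0.375, 0.5]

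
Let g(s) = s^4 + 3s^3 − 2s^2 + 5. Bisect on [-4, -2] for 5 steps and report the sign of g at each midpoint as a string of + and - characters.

s = -3 gives g = -13, negative; keep [-4, -3]
s = -3.5 gives g = 1.9375, positive; keep [-3.5, -3]
s = -3.25 gives g = -7.542969, negative; keep [-3.5, -3.25]
s = -3.375 gives g = -3.365, negative; keep [-3.5, -3.375]
s = -3.4375 gives g = -0.862, negative; keep [-3.5, -3.4375]

-+---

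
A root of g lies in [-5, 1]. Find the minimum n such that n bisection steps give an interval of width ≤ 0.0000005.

Width after n steps is 6/2^n. Need 2^n ≥ 6/0.0000005 = 12000000.
2^23 = 8388608 < 12000000 ≤ 2^24 = 16777216, so n = 24.

24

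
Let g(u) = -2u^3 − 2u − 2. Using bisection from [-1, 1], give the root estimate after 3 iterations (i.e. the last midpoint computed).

-0.75

u = 0 gives g = -2, negative; keep [-1, 0]
u = -0.5 gives g = -0.75, negative; keep [-1, -0.5]
u = -0.75 gives g = 0.34375, positive; keep [-0.75, -0.5]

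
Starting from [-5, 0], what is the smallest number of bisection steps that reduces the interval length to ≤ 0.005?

10

Width after n steps is 5/2^n. Need 2^n ≥ 5/0.005 = 1000.
2^9 = 512 < 1000 ≤ 2^10 = 1024, so n = 10.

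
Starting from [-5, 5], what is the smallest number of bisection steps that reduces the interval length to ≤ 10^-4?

17

Width after n steps is 10/2^n. Need 2^n ≥ 10/10^-4 = 100000.
2^16 = 65536 < 100000 ≤ 2^17 = 131072, so n = 17.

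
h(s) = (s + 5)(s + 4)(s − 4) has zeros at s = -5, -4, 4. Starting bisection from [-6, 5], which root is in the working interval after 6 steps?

4

midpoint -0.5: h = -70.875 < 0 → [-0.5, 5]
midpoint 2.25: h = -79.296875 < 0 → [2.25, 5]
midpoint 3.625: h = -24.662109 < 0 → [3.625, 5]
midpoint 4.3125: h = 24.1907 > 0 → [3.625, 4.3125]
midpoint 3.96875: h = -2.2334 < 0 → [3.96875, 4.3125]
midpoint 4.140625: h = 10.464 > 0 → [3.96875, 4.140625]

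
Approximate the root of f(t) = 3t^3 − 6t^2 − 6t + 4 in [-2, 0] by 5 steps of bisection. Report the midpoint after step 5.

m = -1, f(m) = 1 (+); new bracket [-2, -1]
m = -1.5, f(m) = -10.625 (−); new bracket [-1.5, -1]
m = -1.25, f(m) = -3.734375 (−); new bracket [-1.25, -1]
m = -1.125, f(m) = -1.1152 (−); new bracket [-1.125, -1]
m = -1.0625, f(m) = 0.0032 (+); new bracket [-1.125, -1.0625]

-1.0625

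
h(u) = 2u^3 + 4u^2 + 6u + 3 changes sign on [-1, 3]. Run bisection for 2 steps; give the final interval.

midpoint 1: h = 15 > 0 → [-1, 1]
midpoint 0: h = 3 > 0 → [-1, 0]

[-1, 0]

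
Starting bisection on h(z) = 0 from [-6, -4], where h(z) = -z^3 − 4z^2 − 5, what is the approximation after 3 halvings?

h(-5) = 20 > 0, so the root lies in [-5, -4]
h(-4.5) = 5.125 > 0, so the root lies in [-4.5, -4]
h(-4.25) = -0.484375 < 0, so the root lies in [-4.5, -4.25]

-4.25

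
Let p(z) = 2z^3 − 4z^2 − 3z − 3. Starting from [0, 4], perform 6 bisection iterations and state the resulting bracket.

[2.6875, 2.75]

m = 2, p(m) = -9 (−); new bracket [2, 4]
m = 3, p(m) = 6 (+); new bracket [2, 3]
m = 2.5, p(m) = -4.25 (−); new bracket [2.5, 3]
m = 2.75, p(m) = 0.0938 (+); new bracket [2.5, 2.75]
m = 2.625, p(m) = -2.2617 (−); new bracket [2.625, 2.75]
m = 2.6875, p(m) = -1.1313 (−); new bracket [2.6875, 2.75]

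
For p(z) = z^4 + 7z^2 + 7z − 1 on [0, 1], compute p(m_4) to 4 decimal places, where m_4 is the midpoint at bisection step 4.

0.5598

midpoint 0.5: p = 4.3125 > 0 → [0, 0.5]
midpoint 0.25: p = 1.191406 > 0 → [0, 0.25]
midpoint 0.125: p = -0.015381 < 0 → [0.125, 0.25]
midpoint 0.1875: p = 0.5598 > 0 → [0.125, 0.1875]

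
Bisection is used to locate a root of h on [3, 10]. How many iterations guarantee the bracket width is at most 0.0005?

14

Width after n steps is 7/2^n. Need 2^n ≥ 7/0.0005 = 14000.
2^13 = 8192 < 14000 ≤ 2^14 = 16384, so n = 14.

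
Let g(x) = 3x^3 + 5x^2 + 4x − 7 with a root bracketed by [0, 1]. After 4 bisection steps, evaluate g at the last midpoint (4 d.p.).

midpoint 0.5: g = -3.375 < 0 → [0.5, 1]
midpoint 0.75: g = 0.078125 > 0 → [0.5, 0.75]
midpoint 0.625: g = -1.814453 < 0 → [0.625, 0.75]
midpoint 0.6875: g = -0.9119 < 0 → [0.6875, 0.75]

-0.9119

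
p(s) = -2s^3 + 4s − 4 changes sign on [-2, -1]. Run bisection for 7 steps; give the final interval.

[-1.7734375, -1.765625]

p(-1.5) = -3.25 < 0, so the root lies in [-2, -1.5]
p(-1.75) = -0.28125 < 0, so the root lies in [-2, -1.75]
p(-1.875) = 1.683594 > 0, so the root lies in [-1.875, -1.75]
p(-1.8125) = 0.6587 > 0, so the root lies in [-1.8125, -1.75]
p(-1.78125) = 0.1783 > 0, so the root lies in [-1.78125, -1.75]
p(-1.765625) = -0.0541 < 0, so the root lies in [-1.78125, -1.765625]
p(-1.7734375) = 0.0615 > 0, so the root lies in [-1.7734375, -1.765625]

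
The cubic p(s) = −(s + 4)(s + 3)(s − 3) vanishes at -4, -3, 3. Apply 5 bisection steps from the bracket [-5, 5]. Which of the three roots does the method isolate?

s = 0 gives p = 36, positive; keep [0, 5]
s = 2.5 gives p = 17.875, positive; keep [2.5, 5]
s = 3.75 gives p = -39.234375, negative; keep [2.5, 3.75]
s = 3.125 gives p = -5.4551, negative; keep [2.5, 3.125]
s = 2.8125 gives p = 7.4246, positive; keep [2.8125, 3.125]

3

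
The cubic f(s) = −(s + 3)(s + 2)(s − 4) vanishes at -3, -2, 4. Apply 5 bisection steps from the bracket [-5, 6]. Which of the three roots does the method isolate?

f(0.5) = 30.625 > 0, so the root lies in [0.5, 6]
f(3.25) = 24.609375 > 0, so the root lies in [3.25, 6]
f(4.625) = -31.572266 < 0, so the root lies in [3.25, 4.625]
f(3.9375) = 2.5745 > 0, so the root lies in [3.9375, 4.625]
f(4.28125) = -12.8631 < 0, so the root lies in [3.9375, 4.28125]

4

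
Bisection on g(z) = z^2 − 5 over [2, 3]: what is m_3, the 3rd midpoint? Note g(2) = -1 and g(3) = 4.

2.125

g(2.5) = 1.25 > 0, so the root lies in [2, 2.5]
g(2.25) = 0.0625 > 0, so the root lies in [2, 2.25]
g(2.125) = -0.484375 < 0, so the root lies in [2.125, 2.25]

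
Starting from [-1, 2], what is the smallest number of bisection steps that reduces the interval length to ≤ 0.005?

10

Width after n steps is 3/2^n. Need 2^n ≥ 3/0.005 = 600.
2^9 = 512 < 600 ≤ 2^10 = 1024, so n = 10.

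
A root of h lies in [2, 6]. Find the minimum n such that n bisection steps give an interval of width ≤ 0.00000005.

Width after n steps is 4/2^n. Need 2^n ≥ 4/0.00000005 = 80000000.
2^26 = 67108864 < 80000000 ≤ 2^27 = 134217728, so n = 27.

27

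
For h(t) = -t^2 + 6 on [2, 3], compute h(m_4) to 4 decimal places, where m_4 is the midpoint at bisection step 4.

t = 2.5 gives h = -0.25, negative; keep [2, 2.5]
t = 2.25 gives h = 0.9375, positive; keep [2.25, 2.5]
t = 2.375 gives h = 0.359375, positive; keep [2.375, 2.5]
t = 2.4375 gives h = 0.0586, positive; keep [2.4375, 2.5]

0.0586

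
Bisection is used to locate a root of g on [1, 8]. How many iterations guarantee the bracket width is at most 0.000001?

23

Width after n steps is 7/2^n. Need 2^n ≥ 7/0.000001 = 7000000.
2^22 = 4194304 < 7000000 ≤ 2^23 = 8388608, so n = 23.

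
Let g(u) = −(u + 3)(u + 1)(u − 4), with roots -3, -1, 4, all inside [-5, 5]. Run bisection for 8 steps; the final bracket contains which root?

4

midpoint 0: g = 12 > 0 → [0, 5]
midpoint 2.5: g = 28.875 > 0 → [2.5, 5]
midpoint 3.75: g = 8.015625 > 0 → [3.75, 5]
midpoint 4.375: g = -14.8652 < 0 → [3.75, 4.375]
midpoint 4.0625: g = -2.2346 < 0 → [3.75, 4.0625]
midpoint 3.90625: g = 3.1766 > 0 → [3.90625, 4.0625]
midpoint 3.984375: g = 0.5439 > 0 → [3.984375, 4.0625]
midpoint 4.0234375: g = -0.8269 < 0 → [3.984375, 4.0234375]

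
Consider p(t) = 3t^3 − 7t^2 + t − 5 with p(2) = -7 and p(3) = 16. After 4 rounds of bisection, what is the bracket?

[2.4375, 2.5]

t = 2.5 gives p = 0.625, positive; keep [2, 2.5]
t = 2.25 gives p = -4.015625, negative; keep [2.25, 2.5]
t = 2.375 gives p = -1.919922, negative; keep [2.375, 2.5]
t = 2.4375 gives p = -0.7058, negative; keep [2.4375, 2.5]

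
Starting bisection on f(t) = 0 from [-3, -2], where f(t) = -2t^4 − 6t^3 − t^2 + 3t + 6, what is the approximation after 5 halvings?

-2.78125

m = -2.5, f(m) = 7.875 (+); new bracket [-3, -2.5]
m = -2.75, f(m) = 0.585938 (+); new bracket [-3, -2.75]
m = -2.875, f(m) = -4.949707 (−); new bracket [-2.875, -2.75]
m = -2.8125, f(m) = -2.0049 (−); new bracket [-2.8125, -2.75]
m = -2.78125, f(m) = -0.6667 (−); new bracket [-2.78125, -2.75]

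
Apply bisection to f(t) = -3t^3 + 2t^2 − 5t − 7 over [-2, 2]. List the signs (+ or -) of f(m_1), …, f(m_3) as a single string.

midpoint 0: f = -7 < 0 → [-2, 0]
midpoint -1: f = 3 > 0 → [-1, 0]
midpoint -0.5: f = -3.625 < 0 → [-1, -0.5]

-+-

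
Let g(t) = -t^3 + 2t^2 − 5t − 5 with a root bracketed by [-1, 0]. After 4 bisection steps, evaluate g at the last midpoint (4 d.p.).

-0.2922

g(-0.5) = -1.875 < 0, so the root lies in [-1, -0.5]
g(-0.75) = 0.296875 > 0, so the root lies in [-0.75, -0.5]
g(-0.625) = -0.849609 < 0, so the root lies in [-0.75, -0.625]
g(-0.6875) = -0.2922 < 0, so the root lies in [-0.75, -0.6875]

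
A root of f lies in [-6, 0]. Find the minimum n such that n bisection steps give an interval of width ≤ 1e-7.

26

Width after n steps is 6/2^n. Need 2^n ≥ 6/1e-7 = 60000000.
2^25 = 33554432 < 60000000 ≤ 2^26 = 67108864, so n = 26.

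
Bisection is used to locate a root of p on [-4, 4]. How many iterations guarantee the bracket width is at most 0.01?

10

Width after n steps is 8/2^n. Need 2^n ≥ 8/0.01 = 800.
2^9 = 512 < 800 ≤ 2^10 = 1024, so n = 10.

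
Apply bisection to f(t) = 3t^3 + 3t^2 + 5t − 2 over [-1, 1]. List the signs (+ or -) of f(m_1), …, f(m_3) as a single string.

-+-

m = 0, f(m) = -2 (−); new bracket [0, 1]
m = 0.5, f(m) = 1.625 (+); new bracket [0, 0.5]
m = 0.25, f(m) = -0.515625 (−); new bracket [0.25, 0.5]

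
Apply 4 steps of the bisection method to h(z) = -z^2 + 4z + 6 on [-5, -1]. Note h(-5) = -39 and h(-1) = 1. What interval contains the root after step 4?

[-1.25, -1]

z = -3 gives h = -15, negative; keep [-3, -1]
z = -2 gives h = -6, negative; keep [-2, -1]
z = -1.5 gives h = -2.25, negative; keep [-1.5, -1]
z = -1.25 gives h = -0.5625, negative; keep [-1.25, -1]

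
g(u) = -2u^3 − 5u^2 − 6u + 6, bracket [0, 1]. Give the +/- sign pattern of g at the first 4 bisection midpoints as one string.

u = 0.5 gives g = 1.5, positive; keep [0.5, 1]
u = 0.75 gives g = -2.15625, negative; keep [0.5, 0.75]
u = 0.625 gives g = -0.191406, negative; keep [0.5, 0.625]
u = 0.5625 gives g = 0.687, positive; keep [0.5625, 0.625]

+--+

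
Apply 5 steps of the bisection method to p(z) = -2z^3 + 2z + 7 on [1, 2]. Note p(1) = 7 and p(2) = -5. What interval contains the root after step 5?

[1.71875, 1.75]

z = 1.5 gives p = 3.25, positive; keep [1.5, 2]
z = 1.75 gives p = -0.21875, negative; keep [1.5, 1.75]
z = 1.625 gives p = 1.667969, positive; keep [1.625, 1.75]
z = 1.6875 gives p = 0.7642, positive; keep [1.6875, 1.75]
z = 1.71875 gives p = 0.2828, positive; keep [1.71875, 1.75]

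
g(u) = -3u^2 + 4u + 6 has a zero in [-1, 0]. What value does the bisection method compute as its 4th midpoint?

-0.9375

u = -0.5 gives g = 3.25, positive; keep [-1, -0.5]
u = -0.75 gives g = 1.3125, positive; keep [-1, -0.75]
u = -0.875 gives g = 0.203125, positive; keep [-1, -0.875]
u = -0.9375 gives g = -0.3867, negative; keep [-0.9375, -0.875]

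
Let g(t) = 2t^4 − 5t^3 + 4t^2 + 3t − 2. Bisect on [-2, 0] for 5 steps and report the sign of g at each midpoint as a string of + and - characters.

g(-1) = 6 > 0, so the root lies in [-1, 0]
g(-0.5) = -1.75 < 0, so the root lies in [-1, -0.5]
g(-0.75) = 0.742188 > 0, so the root lies in [-0.75, -0.5]
g(-0.625) = -0.7866 < 0, so the root lies in [-0.75, -0.625]
g(-0.6875) = -0.1003 < 0, so the root lies in [-0.75, -0.6875]

+-+--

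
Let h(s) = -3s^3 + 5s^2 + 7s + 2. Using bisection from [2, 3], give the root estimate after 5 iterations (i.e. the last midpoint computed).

h(2.5) = 3.875 > 0, so the root lies in [2.5, 3]
h(2.75) = -3.328125 < 0, so the root lies in [2.5, 2.75]
h(2.625) = 0.564453 > 0, so the root lies in [2.625, 2.75]
h(2.6875) = -1.3069 < 0, so the root lies in [2.625, 2.6875]
h(2.65625) = -0.3528 < 0, so the root lies in [2.625, 2.65625]

2.65625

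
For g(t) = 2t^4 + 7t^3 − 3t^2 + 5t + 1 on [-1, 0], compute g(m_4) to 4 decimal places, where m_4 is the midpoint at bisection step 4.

midpoint -0.5: g = -3 < 0 → [-0.5, 0]
midpoint -0.25: g = -0.539062 < 0 → [-0.25, 0]
midpoint -0.125: g = 0.314941 > 0 → [-0.25, -0.125]
midpoint -0.1875: g = -0.0866 < 0 → [-0.1875, -0.125]

-0.0866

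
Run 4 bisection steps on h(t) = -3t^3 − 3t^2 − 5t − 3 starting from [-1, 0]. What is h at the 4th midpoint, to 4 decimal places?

midpoint -0.5: h = -0.875 < 0 → [-1, -0.5]
midpoint -0.75: h = 0.328125 > 0 → [-0.75, -0.5]
midpoint -0.625: h = -0.314453 < 0 → [-0.75, -0.625]
midpoint -0.6875: h = -0.0056 < 0 → [-0.75, -0.6875]

-0.0056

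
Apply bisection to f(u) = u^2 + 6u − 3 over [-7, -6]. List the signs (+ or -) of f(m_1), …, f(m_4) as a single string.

+---

m = -6.5, f(m) = 0.25 (+); new bracket [-6.5, -6]
m = -6.25, f(m) = -1.4375 (−); new bracket [-6.5, -6.25]
m = -6.375, f(m) = -0.609375 (−); new bracket [-6.5, -6.375]
m = -6.4375, f(m) = -0.1836 (−); new bracket [-6.5, -6.4375]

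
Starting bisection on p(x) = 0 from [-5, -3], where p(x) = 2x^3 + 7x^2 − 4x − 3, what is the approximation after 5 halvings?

-3.9375

p(-4) = -3 < 0, so the root lies in [-4, -3]
p(-3.5) = 11 > 0, so the root lies in [-4, -3.5]
p(-3.75) = 4.96875 > 0, so the root lies in [-4, -3.75]
p(-3.875) = 1.2383 > 0, so the root lies in [-4, -3.875]
p(-3.9375) = -0.8159 < 0, so the root lies in [-3.9375, -3.875]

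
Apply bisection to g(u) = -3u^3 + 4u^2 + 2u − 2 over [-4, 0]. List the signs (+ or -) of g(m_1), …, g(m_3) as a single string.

g(-2) = 34 > 0, so the root lies in [-2, 0]
g(-1) = 3 > 0, so the root lies in [-1, 0]
g(-0.5) = -1.625 < 0, so the root lies in [-1, -0.5]

++-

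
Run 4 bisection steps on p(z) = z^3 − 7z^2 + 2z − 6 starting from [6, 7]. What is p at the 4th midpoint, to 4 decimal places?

m = 6.5, p(m) = -14.125 (−); new bracket [6.5, 7]
m = 6.75, p(m) = -3.890625 (−); new bracket [6.75, 7]
m = 6.875, p(m) = 1.841797 (+); new bracket [6.75, 6.875]
m = 6.8125, p(m) = -1.0769 (−); new bracket [6.8125, 6.875]

-1.0769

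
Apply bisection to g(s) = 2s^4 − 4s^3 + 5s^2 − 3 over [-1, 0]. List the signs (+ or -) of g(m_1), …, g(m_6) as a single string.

-++--+

s = -0.5 gives g = -1.125, negative; keep [-1, -0.5]
s = -0.75 gives g = 2.132812, positive; keep [-0.75, -0.5]
s = -0.625 gives g = 0.234863, positive; keep [-0.625, -0.5]
s = -0.5625 gives g = -0.5058, negative; keep [-0.625, -0.5625]
s = -0.59375 gives g = -0.1515, negative; keep [-0.625, -0.59375]
s = -0.609375 gives g = 0.0376, positive; keep [-0.609375, -0.59375]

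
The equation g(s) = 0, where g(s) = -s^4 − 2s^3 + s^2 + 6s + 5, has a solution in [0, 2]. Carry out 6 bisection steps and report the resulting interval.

g(1) = 9 > 0, so the root lies in [1, 2]
g(1.5) = 4.4375 > 0, so the root lies in [1.5, 2]
g(1.75) = -1.535156 < 0, so the root lies in [1.5, 1.75]
g(1.625) = 1.8357 > 0, so the root lies in [1.625, 1.75]
g(1.6875) = 0.2527 > 0, so the root lies in [1.6875, 1.75]
g(1.71875) = -0.6148 < 0, so the root lies in [1.6875, 1.71875]

[1.6875, 1.71875]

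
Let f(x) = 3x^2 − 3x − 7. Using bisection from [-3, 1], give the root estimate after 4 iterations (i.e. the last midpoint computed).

-1.25

x = -1 gives f = -1, negative; keep [-3, -1]
x = -2 gives f = 11, positive; keep [-2, -1]
x = -1.5 gives f = 4.25, positive; keep [-1.5, -1]
x = -1.25 gives f = 1.4375, positive; keep [-1.25, -1]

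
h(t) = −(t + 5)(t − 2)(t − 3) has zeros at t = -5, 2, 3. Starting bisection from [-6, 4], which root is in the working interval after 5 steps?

midpoint -1: h = -48 < 0 → [-6, -1]
midpoint -3.5: h = -53.625 < 0 → [-6, -3.5]
midpoint -4.75: h = -13.078125 < 0 → [-6, -4.75]
midpoint -5.375: h = 23.1621 > 0 → [-5.375, -4.75]
midpoint -5.0625: h = 3.5588 > 0 → [-5.0625, -4.75]

-5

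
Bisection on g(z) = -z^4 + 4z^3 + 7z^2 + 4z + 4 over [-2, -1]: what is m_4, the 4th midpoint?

m = -1.5, g(m) = -4.8125 (−); new bracket [-1.5, -1]
m = -1.25, g(m) = -0.316406 (−); new bracket [-1.25, -1]
m = -1.125, g(m) = 1.062256 (+); new bracket [-1.25, -1.125]
m = -1.1875, g(m) = 0.4343 (+); new bracket [-1.25, -1.1875]

-1.1875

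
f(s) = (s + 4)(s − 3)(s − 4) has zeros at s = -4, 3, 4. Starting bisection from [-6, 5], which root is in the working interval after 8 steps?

-4

f(-0.5) = 55.125 > 0, so the root lies in [-6, -0.5]
f(-3.25) = 33.984375 > 0, so the root lies in [-6, -3.25]
f(-4.625) = -41.103516 < 0, so the root lies in [-4.625, -3.25]
f(-3.9375) = 3.4417 > 0, so the root lies in [-4.625, -3.9375]
f(-4.28125) = -16.9588 < 0, so the root lies in [-4.28125, -3.9375]
f(-4.109375) = -6.3058 < 0, so the root lies in [-4.109375, -3.9375]
f(-4.0234375) = -1.3208 < 0, so the root lies in [-4.0234375, -3.9375]
f(-3.98046875) = 1.088 > 0, so the root lies in [-4.0234375, -3.98046875]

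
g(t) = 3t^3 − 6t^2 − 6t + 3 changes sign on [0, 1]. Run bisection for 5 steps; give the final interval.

[0.375, 0.40625]

midpoint 0.5: g = -1.125 < 0 → [0, 0.5]
midpoint 0.25: g = 1.171875 > 0 → [0.25, 0.5]
midpoint 0.375: g = 0.064453 > 0 → [0.375, 0.5]
midpoint 0.4375: g = -0.5222 < 0 → [0.375, 0.4375]
midpoint 0.40625: g = -0.2266 < 0 → [0.375, 0.40625]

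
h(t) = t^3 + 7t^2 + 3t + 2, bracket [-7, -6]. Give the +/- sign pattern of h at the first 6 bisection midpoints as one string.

m = -6.5, h(m) = 3.625 (+); new bracket [-7, -6.5]
m = -6.75, h(m) = -6.859375 (−); new bracket [-6.75, -6.5]
m = -6.625, h(m) = -1.416016 (−); new bracket [-6.625, -6.5]
m = -6.5625, h(m) = 1.1541 (+); new bracket [-6.625, -6.5625]
m = -6.59375, h(m) = -0.1185 (−); new bracket [-6.59375, -6.5625]
m = -6.578125, h(m) = 0.5209 (+); new bracket [-6.59375, -6.578125]

+--+-+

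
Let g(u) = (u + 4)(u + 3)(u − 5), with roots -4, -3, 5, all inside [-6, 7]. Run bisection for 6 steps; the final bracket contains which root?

5

g(0.5) = -70.875 < 0, so the root lies in [0.5, 7]
g(3.75) = -65.390625 < 0, so the root lies in [3.75, 7]
g(5.375) = 29.443359 > 0, so the root lies in [3.75, 5.375]
g(4.5625) = -28.3298 < 0, so the root lies in [4.5625, 5.375]
g(4.96875) = -2.2334 < 0, so the root lies in [4.96875, 5.375]
g(5.171875) = 12.8823 > 0, so the root lies in [4.96875, 5.171875]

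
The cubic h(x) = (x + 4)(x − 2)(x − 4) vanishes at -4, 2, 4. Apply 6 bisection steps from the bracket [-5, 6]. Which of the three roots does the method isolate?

m = 0.5, h(m) = 23.625 (+); new bracket [-5, 0.5]
m = -2.25, h(m) = 46.484375 (+); new bracket [-5, -2.25]
m = -3.625, h(m) = 16.083984 (+); new bracket [-5, -3.625]
m = -4.3125, h(m) = -16.3977 (−); new bracket [-4.3125, -3.625]
m = -3.96875, h(m) = 1.4864 (+); new bracket [-4.3125, -3.96875]
m = -4.140625, h(m) = -7.0296 (−); new bracket [-4.140625, -3.96875]

-4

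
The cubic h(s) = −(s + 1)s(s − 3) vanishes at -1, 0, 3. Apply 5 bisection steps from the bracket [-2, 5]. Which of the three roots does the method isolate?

s = 1.5 gives h = 5.625, positive; keep [1.5, 5]
s = 3.25 gives h = -3.453125, negative; keep [1.5, 3.25]
s = 2.375 gives h = 5.009766, positive; keep [2.375, 3.25]
s = 2.8125 gives h = 2.0105, positive; keep [2.8125, 3.25]
s = 3.03125 gives h = -0.3819, negative; keep [2.8125, 3.03125]

3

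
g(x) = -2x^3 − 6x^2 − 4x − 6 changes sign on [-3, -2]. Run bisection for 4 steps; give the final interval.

g(-2.5) = -2.25 < 0, so the root lies in [-3, -2.5]
g(-2.75) = 1.21875 > 0, so the root lies in [-2.75, -2.5]
g(-2.625) = -0.667969 < 0, so the root lies in [-2.75, -2.625]
g(-2.6875) = 0.2358 > 0, so the root lies in [-2.6875, -2.625]

[-2.6875, -2.625]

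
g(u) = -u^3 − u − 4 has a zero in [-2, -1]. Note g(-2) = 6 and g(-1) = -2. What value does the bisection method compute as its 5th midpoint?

midpoint -1.5: g = 0.875 > 0 → [-1.5, -1]
midpoint -1.25: g = -0.796875 < 0 → [-1.5, -1.25]
midpoint -1.375: g = -0.025391 < 0 → [-1.5, -1.375]
midpoint -1.4375: g = 0.408 > 0 → [-1.4375, -1.375]
midpoint -1.40625: g = 0.1872 > 0 → [-1.40625, -1.375]

-1.40625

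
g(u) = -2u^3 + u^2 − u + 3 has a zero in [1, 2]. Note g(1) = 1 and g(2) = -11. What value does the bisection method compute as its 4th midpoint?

midpoint 1.5: g = -3 < 0 → [1, 1.5]
midpoint 1.25: g = -0.59375 < 0 → [1, 1.25]
midpoint 1.125: g = 0.292969 > 0 → [1.125, 1.25]
midpoint 1.1875: g = -0.1265 < 0 → [1.125, 1.1875]

1.1875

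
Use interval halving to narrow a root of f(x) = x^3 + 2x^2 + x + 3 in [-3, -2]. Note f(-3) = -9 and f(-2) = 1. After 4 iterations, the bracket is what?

f(-2.5) = -2.625 < 0, so the root lies in [-2.5, -2]
f(-2.25) = -0.515625 < 0, so the root lies in [-2.25, -2]
f(-2.125) = 0.310547 > 0, so the root lies in [-2.25, -2.125]
f(-2.1875) = -0.0847 < 0, so the root lies in [-2.1875, -2.125]

[-2.1875, -2.125]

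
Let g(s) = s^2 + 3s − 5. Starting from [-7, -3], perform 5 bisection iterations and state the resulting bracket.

m = -5, g(m) = 5 (+); new bracket [-5, -3]
m = -4, g(m) = -1 (−); new bracket [-5, -4]
m = -4.5, g(m) = 1.75 (+); new bracket [-4.5, -4]
m = -4.25, g(m) = 0.3125 (+); new bracket [-4.25, -4]
m = -4.125, g(m) = -0.3594 (−); new bracket [-4.25, -4.125]

[-4.25, -4.125]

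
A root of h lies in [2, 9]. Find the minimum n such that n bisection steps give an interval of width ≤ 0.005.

Width after n steps is 7/2^n. Need 2^n ≥ 7/0.005 = 1400.
2^10 = 1024 < 1400 ≤ 2^11 = 2048, so n = 11.

11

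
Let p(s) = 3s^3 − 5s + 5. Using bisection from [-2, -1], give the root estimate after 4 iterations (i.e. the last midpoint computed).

midpoint -1.5: p = 2.375 > 0 → [-2, -1.5]
midpoint -1.75: p = -2.328125 < 0 → [-1.75, -1.5]
midpoint -1.625: p = 0.251953 > 0 → [-1.75, -1.625]
midpoint -1.6875: p = -0.9788 < 0 → [-1.6875, -1.625]

-1.6875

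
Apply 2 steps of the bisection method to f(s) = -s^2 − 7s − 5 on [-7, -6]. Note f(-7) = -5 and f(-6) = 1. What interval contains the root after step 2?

s = -6.5 gives f = -1.75, negative; keep [-6.5, -6]
s = -6.25 gives f = -0.3125, negative; keep [-6.25, -6]

[-6.25, -6]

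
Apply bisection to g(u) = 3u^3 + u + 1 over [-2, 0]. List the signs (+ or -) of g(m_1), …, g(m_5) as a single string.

-+---

midpoint -1: g = -3 < 0 → [-1, 0]
midpoint -0.5: g = 0.125 > 0 → [-1, -0.5]
midpoint -0.75: g = -1.015625 < 0 → [-0.75, -0.5]
midpoint -0.625: g = -0.3574 < 0 → [-0.625, -0.5]
midpoint -0.5625: g = -0.0964 < 0 → [-0.5625, -0.5]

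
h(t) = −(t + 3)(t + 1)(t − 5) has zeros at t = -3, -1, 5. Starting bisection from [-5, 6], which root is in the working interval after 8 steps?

midpoint 0.5: h = 23.625 > 0 → [0.5, 6]
midpoint 3.25: h = 46.484375 > 0 → [3.25, 6]
midpoint 4.625: h = 16.083984 > 0 → [4.625, 6]
midpoint 5.3125: h = -16.3977 < 0 → [4.625, 5.3125]
midpoint 4.96875: h = 1.4864 > 0 → [4.96875, 5.3125]
midpoint 5.140625: h = -7.0296 < 0 → [4.96875, 5.140625]
midpoint 5.0546875: h = -2.667 < 0 → [4.96875, 5.0546875]
midpoint 5.01171875: h = -0.5644 < 0 → [4.96875, 5.01171875]

5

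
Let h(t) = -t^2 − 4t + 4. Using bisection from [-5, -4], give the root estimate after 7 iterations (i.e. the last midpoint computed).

m = -4.5, h(m) = 1.75 (+); new bracket [-5, -4.5]
m = -4.75, h(m) = 0.4375 (+); new bracket [-5, -4.75]
m = -4.875, h(m) = -0.265625 (−); new bracket [-4.875, -4.75]
m = -4.8125, h(m) = 0.0898 (+); new bracket [-4.875, -4.8125]
m = -4.84375, h(m) = -0.0869 (−); new bracket [-4.84375, -4.8125]
m = -4.828125, h(m) = 0.0017 (+); new bracket [-4.84375, -4.828125]
m = -4.8359375, h(m) = -0.0425 (−); new bracket [-4.8359375, -4.828125]

-4.8359375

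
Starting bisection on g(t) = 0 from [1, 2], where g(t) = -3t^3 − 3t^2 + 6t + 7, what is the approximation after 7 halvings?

g(1.5) = -0.875 < 0, so the root lies in [1, 1.5]
g(1.25) = 3.953125 > 0, so the root lies in [1.25, 1.5]
g(1.375) = 1.779297 > 0, so the root lies in [1.375, 1.5]
g(1.4375) = 0.5144 > 0, so the root lies in [1.4375, 1.5]
g(1.46875) = -0.1645 < 0, so the root lies in [1.4375, 1.46875]
g(1.453125) = 0.1789 > 0, so the root lies in [1.453125, 1.46875]
g(1.4609375) = 0.0082 > 0, so the root lies in [1.4609375, 1.46875]

1.4609375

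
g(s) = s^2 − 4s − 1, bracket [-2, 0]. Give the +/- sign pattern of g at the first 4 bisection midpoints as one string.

m = -1, g(m) = 4 (+); new bracket [-1, 0]
m = -0.5, g(m) = 1.25 (+); new bracket [-0.5, 0]
m = -0.25, g(m) = 0.0625 (+); new bracket [-0.25, 0]
m = -0.125, g(m) = -0.4844 (−); new bracket [-0.25, -0.125]

+++-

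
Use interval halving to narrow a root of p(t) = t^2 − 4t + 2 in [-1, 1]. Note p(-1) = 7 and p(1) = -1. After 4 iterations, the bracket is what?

t = 0 gives p = 2, positive; keep [0, 1]
t = 0.5 gives p = 0.25, positive; keep [0.5, 1]
t = 0.75 gives p = -0.4375, negative; keep [0.5, 0.75]
t = 0.625 gives p = -0.1094, negative; keep [0.5, 0.625]

[0.5, 0.625]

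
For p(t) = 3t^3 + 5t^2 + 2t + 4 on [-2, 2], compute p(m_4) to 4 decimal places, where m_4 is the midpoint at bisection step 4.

-0.2656

m = 0, p(m) = 4 (+); new bracket [-2, 0]
m = -1, p(m) = 4 (+); new bracket [-2, -1]
m = -1.5, p(m) = 2.125 (+); new bracket [-2, -1.5]
m = -1.75, p(m) = -0.2656 (−); new bracket [-1.75, -1.5]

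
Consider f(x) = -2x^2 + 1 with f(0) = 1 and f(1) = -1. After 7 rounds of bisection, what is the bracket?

m = 0.5, f(m) = 0.5 (+); new bracket [0.5, 1]
m = 0.75, f(m) = -0.125 (−); new bracket [0.5, 0.75]
m = 0.625, f(m) = 0.21875 (+); new bracket [0.625, 0.75]
m = 0.6875, f(m) = 0.0547 (+); new bracket [0.6875, 0.75]
m = 0.71875, f(m) = -0.0332 (−); new bracket [0.6875, 0.71875]
m = 0.703125, f(m) = 0.0112 (+); new bracket [0.703125, 0.71875]
m = 0.7109375, f(m) = -0.0109 (−); new bracket [0.703125, 0.7109375]

[0.703125, 0.7109375]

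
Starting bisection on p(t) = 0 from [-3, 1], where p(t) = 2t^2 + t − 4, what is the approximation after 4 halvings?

m = -1, p(m) = -3 (−); new bracket [-3, -1]
m = -2, p(m) = 2 (+); new bracket [-2, -1]
m = -1.5, p(m) = -1 (−); new bracket [-2, -1.5]
m = -1.75, p(m) = 0.375 (+); new bracket [-1.75, -1.5]

-1.75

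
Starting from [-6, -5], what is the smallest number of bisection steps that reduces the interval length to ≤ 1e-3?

10

Width after n steps is 1/2^n. Need 2^n ≥ 1/1e-3 = 1000.
2^9 = 512 < 1000 ≤ 2^10 = 1024, so n = 10.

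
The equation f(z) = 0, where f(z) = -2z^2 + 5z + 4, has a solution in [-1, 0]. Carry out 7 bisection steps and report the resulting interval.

[-0.640625, -0.6328125]

m = -0.5, f(m) = 1 (+); new bracket [-1, -0.5]
m = -0.75, f(m) = -0.875 (−); new bracket [-0.75, -0.5]
m = -0.625, f(m) = 0.09375 (+); new bracket [-0.75, -0.625]
m = -0.6875, f(m) = -0.3828 (−); new bracket [-0.6875, -0.625]
m = -0.65625, f(m) = -0.1426 (−); new bracket [-0.65625, -0.625]
m = -0.640625, f(m) = -0.0239 (−); new bracket [-0.640625, -0.625]
m = -0.6328125, f(m) = 0.035 (+); new bracket [-0.640625, -0.6328125]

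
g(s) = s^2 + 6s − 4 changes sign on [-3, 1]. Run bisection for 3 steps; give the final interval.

[0.5, 1]

s = -1 gives g = -9, negative; keep [-1, 1]
s = 0 gives g = -4, negative; keep [0, 1]
s = 0.5 gives g = -0.75, negative; keep [0.5, 1]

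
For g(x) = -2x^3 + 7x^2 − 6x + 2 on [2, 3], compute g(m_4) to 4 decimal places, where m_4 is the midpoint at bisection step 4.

0.0005

g(2.5) = -0.5 < 0, so the root lies in [2, 2.5]
g(2.25) = 1.15625 > 0, so the root lies in [2.25, 2.5]
g(2.375) = 0.441406 > 0, so the root lies in [2.375, 2.5]
g(2.4375) = 0.0005 > 0, so the root lies in [2.4375, 2.5]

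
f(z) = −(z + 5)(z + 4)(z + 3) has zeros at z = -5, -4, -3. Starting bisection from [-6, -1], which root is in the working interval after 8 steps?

-3

f(-3.5) = 0.375 > 0, so the root lies in [-3.5, -1]
f(-2.25) = -3.609375 < 0, so the root lies in [-3.5, -2.25]
f(-2.875) = -0.298828 < 0, so the root lies in [-3.5, -2.875]
f(-3.1875) = 0.2761 > 0, so the root lies in [-3.1875, -2.875]
f(-3.03125) = 0.0596 > 0, so the root lies in [-3.03125, -2.875]
f(-2.953125) = -0.1004 < 0, so the root lies in [-3.03125, -2.953125]
f(-2.9921875) = -0.0158 < 0, so the root lies in [-3.03125, -2.9921875]
f(-3.01171875) = 0.023 > 0, so the root lies in [-3.01171875, -2.9921875]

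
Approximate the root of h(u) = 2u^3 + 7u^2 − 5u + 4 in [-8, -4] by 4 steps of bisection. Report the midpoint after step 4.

-4.25

midpoint -6: h = -146 < 0 → [-6, -4]
midpoint -5: h = -46 < 0 → [-5, -4]
midpoint -4.5: h = -14 < 0 → [-4.5, -4]
midpoint -4.25: h = -1.8438 < 0 → [-4.25, -4]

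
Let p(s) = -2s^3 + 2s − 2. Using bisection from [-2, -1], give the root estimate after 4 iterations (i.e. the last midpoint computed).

midpoint -1.5: p = 1.75 > 0 → [-1.5, -1]
midpoint -1.25: p = -0.59375 < 0 → [-1.5, -1.25]
midpoint -1.375: p = 0.449219 > 0 → [-1.375, -1.25]
midpoint -1.3125: p = -0.103 < 0 → [-1.375, -1.3125]

-1.3125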